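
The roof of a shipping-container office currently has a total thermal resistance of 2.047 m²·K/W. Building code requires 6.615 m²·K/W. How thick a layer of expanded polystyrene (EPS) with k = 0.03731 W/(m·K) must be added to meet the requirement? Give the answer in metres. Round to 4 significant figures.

ΔR = 6.615 − 2.047 = 4.568 m²·K/W
L = ΔR × k = 4.568 × 0.03731 = 0.17043 m

0.1704 m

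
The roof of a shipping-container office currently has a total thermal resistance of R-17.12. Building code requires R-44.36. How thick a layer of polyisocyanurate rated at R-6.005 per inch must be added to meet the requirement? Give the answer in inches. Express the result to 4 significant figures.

4.536 in

ΔR = 44.36 − 17.12 = 27.24 ft²·°F·h/BTU
L = ΔR / (R/in) = 27.24/6.005 = 4.5362 in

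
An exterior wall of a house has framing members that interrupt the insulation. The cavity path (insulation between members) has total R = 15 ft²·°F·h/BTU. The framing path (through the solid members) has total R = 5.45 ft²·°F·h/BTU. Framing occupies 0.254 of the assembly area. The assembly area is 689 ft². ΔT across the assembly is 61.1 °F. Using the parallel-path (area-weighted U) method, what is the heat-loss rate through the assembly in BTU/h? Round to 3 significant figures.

U_eff = 0.746/15 + 0.254/5.45 = 0.04973 + 0.04661 = 0.09634
R_eff = 1/U_eff = 10.38 ft²·°F·h/BTU
Q = 689 × 61.1 / 10.38 = 4056 BTU/h

4060 BTU/h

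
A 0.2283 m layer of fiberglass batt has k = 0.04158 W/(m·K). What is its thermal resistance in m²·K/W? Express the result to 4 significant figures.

R = L/k = 0.2283/0.04158 = 5.4906 m²·K/W

5.491 m²·K/W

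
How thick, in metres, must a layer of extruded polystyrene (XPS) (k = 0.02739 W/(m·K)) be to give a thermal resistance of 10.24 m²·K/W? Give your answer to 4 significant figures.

0.2805 m

L = R·k = 10.24 × 0.02739 = 0.28047 m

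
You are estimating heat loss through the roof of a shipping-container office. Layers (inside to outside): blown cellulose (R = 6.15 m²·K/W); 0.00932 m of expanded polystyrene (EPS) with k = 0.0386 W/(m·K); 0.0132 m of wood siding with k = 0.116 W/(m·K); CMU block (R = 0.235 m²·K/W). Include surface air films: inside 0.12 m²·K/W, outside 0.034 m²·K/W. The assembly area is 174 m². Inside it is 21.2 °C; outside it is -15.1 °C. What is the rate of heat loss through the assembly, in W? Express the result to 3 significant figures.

916 W

0.00932/0.0386 = 0.2415
0.0132/0.116 = 0.1138
R_total = 0.12 + 6.15 + 0.2415 + 0.1138 + 0.235 + 0.034 = 6.894 m²·K/W
Q = A·ΔT/R = 174 × (21.2 − (-15.1)) / 6.894 = 916.2 W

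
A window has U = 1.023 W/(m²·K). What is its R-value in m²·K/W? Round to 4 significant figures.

R = 1/U = 1/1.023 = 0.97752

0.9775 m²·K/W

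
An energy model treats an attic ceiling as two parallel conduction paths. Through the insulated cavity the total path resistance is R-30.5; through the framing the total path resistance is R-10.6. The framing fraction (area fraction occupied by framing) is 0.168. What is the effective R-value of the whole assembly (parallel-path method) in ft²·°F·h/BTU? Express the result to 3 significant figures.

U_eff = 0.832/30.5 + 0.168/10.6 = 0.02728 + 0.01585 = 0.04313
R_eff = 1/U_eff = 23.19 ft²·°F·h/BTU

23.2 ft²·°F·h/BTU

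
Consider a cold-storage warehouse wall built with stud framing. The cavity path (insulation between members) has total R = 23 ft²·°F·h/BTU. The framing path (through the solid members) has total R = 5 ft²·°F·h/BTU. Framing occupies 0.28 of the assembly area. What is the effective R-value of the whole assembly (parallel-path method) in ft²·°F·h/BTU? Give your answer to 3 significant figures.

11.5 ft²·°F·h/BTU

U_eff = 0.72/23 + 0.28/5 = 0.0313 + 0.056 = 0.0873
R_eff = 1/U_eff = 11.45 ft²·°F·h/BTU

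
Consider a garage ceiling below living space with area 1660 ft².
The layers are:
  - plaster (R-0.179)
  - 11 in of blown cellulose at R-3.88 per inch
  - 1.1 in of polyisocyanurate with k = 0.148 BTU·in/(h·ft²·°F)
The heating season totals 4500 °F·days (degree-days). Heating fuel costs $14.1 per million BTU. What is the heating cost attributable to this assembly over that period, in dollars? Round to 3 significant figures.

50.3 dollars

11 × 3.88 = 42.68
1.1/0.148 = 7.432
R_total = 0.179 + 42.68 + 7.432 = 50.29 ft²·°F·h/BTU
E = A × HDD × 24 / R = 1660 × 4500 × 24 / 50.29 = 3565000 BTU
Cost = 3565000/10⁶ × 14.1 = $50.26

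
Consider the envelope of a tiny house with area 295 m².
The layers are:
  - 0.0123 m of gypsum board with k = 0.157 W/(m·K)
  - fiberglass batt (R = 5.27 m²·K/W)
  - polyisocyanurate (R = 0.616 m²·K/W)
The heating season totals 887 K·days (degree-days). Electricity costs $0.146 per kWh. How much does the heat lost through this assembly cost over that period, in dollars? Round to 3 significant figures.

0.0123/0.157 = 0.07834
R_total = 0.07834 + 5.27 + 0.616 = 5.964 m²·K/W
E = A × HDD × 24 / R / 1000 = 295 × 887 × 24 / 5.964 / 1000 = 1053 kWh
Cost = 1053 × 0.146 = $153.7

154 dollars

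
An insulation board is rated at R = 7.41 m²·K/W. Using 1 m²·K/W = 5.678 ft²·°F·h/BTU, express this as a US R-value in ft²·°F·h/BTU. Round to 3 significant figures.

R_US = 7.41 × 5.678 = 42.07

42.1 ft²·°F·h/BTU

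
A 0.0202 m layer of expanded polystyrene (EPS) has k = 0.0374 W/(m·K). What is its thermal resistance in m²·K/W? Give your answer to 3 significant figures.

R = L/k = 0.0202/0.0374 = 0.5401 m²·K/W

0.540 m²·K/W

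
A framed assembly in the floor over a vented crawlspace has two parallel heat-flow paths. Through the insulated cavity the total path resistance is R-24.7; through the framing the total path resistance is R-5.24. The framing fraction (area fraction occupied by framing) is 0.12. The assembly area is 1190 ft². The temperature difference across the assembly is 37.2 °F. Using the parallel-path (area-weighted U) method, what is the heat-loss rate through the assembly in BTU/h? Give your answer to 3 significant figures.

U_eff = 0.88/24.7 + 0.12/5.24 = 0.03563 + 0.0229 = 0.05853
R_eff = 1/U_eff = 17.09 ft²·°F·h/BTU
Q = 1190 × 37.2 / 17.09 = 2591 BTU/h

2590 BTU/h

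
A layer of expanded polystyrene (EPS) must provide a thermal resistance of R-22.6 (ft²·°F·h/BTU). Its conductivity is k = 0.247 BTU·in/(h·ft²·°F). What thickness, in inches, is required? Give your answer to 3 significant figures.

5.58 in

L = R × k = 22.6 × 0.247 = 5.582 in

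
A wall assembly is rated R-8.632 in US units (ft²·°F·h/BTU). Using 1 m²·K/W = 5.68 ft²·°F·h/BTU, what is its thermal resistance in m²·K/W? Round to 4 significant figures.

1.520 m²·K/W

R_SI = 8.632/5.68 = 1.5197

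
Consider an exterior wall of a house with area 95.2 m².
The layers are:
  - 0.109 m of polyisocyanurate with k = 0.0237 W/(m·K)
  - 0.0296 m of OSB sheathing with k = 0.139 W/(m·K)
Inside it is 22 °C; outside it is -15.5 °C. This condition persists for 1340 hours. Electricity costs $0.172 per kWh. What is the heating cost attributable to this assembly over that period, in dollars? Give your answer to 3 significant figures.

171 dollars

0.109/0.0237 = 4.599
0.0296/0.139 = 0.2129
R_total = 4.599 + 0.2129 = 4.812 m²·K/W
Q = 95.2 × (22 − (-15.5)) / 4.812 = 741.9 W
E = 741.9 W × 1340 h / 1000 = 994.1 kWh
Cost = 994.1 × 0.172 = $171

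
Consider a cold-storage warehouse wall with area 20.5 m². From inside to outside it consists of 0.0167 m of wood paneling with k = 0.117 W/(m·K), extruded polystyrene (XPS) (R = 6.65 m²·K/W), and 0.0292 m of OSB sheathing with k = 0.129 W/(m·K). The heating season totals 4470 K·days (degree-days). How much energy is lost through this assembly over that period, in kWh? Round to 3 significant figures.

313 kWh

0.0167/0.117 = 0.1427
0.0292/0.129 = 0.2264
R_total = 0.1427 + 6.65 + 0.2264 = 7.019 m²·K/W
E = A × HDD × 24 / R / 1000 = 20.5 × 4470 × 24 / 7.019 / 1000 = 313.3 kWh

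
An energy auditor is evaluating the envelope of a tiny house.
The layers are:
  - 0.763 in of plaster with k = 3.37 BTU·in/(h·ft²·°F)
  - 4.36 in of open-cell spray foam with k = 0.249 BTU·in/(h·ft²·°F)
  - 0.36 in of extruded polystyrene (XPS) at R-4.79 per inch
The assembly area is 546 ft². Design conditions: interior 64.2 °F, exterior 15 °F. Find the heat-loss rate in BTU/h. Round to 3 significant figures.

0.763/3.37 = 0.2264
4.36/0.249 = 17.51
0.36 × 4.79 = 1.724
R_total = 0.2264 + 17.51 + 1.724 = 19.46 ft²·°F·h/BTU
Q = A·ΔT/R = 546 × (64.2 − 15) / 19.46 = 1380 BTU/h

1380 BTU/h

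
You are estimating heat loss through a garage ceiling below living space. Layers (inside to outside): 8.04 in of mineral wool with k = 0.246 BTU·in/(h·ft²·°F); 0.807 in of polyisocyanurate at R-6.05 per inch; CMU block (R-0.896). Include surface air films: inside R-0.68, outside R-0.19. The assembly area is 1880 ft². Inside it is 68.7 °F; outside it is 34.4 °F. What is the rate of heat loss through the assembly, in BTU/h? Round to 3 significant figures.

8.04/0.246 = 32.68
0.807 × 6.05 = 4.882
R_total = 0.68 + 32.68 + 4.882 + 0.896 + 0.19 = 39.33 ft²·°F·h/BTU
Q = A·ΔT/R = 1880 × (68.7 − 34.4) / 39.33 = 1640 BTU/h

1640 BTU/h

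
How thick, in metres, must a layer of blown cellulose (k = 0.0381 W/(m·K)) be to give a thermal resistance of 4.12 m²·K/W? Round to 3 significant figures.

0.157 m

L = R·k = 4.12 × 0.0381 = 0.157 m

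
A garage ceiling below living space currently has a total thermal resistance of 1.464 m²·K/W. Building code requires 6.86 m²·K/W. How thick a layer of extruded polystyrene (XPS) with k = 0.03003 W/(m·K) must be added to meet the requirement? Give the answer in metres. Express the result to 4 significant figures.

0.1620 m

ΔR = 6.86 − 1.464 = 5.396 m²·K/W
L = ΔR × k = 5.396 × 0.03003 = 0.16204 m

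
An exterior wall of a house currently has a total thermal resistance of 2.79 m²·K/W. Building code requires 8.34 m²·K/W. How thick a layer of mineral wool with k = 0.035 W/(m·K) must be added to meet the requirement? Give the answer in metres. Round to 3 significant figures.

0.194 m

ΔR = 8.34 − 2.79 = 5.55 m²·K/W
L = ΔR × k = 5.55 × 0.035 = 0.1943 m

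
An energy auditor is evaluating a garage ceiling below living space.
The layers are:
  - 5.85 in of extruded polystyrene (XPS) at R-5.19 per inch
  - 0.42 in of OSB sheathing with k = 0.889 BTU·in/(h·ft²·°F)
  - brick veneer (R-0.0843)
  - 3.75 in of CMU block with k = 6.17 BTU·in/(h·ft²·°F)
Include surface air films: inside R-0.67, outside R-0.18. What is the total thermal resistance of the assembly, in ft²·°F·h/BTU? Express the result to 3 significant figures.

5.85 × 5.19 = 30.36
0.42/0.889 = 0.4724
3.75/6.17 = 0.6078
R_total = 0.67 + 30.36 + 0.4724 + 0.0843 + 0.6078 + 0.18 = 32.38 ft²·°F·h/BTU

32.4 ft²·°F·h/BTU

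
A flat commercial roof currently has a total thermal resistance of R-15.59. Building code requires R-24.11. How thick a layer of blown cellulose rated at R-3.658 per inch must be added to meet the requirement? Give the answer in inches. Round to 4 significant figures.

ΔR = 24.11 − 15.59 = 8.52 ft²·°F·h/BTU
L = ΔR / (R/in) = 8.52/3.658 = 2.3291 in

2.329 in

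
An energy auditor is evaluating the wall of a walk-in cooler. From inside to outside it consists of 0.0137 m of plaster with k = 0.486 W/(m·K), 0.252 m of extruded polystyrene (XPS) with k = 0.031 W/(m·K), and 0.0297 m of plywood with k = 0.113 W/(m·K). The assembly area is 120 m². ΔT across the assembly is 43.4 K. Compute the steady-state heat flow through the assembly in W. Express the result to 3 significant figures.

619 W

0.0137/0.486 = 0.02819
0.252/0.031 = 8.129
0.0297/0.113 = 0.2628
R_total = 0.02819 + 8.129 + 0.2628 = 8.42 m²·K/W
Q = A·ΔT/R = 120 × 43.4 / 8.42 = 618.5 W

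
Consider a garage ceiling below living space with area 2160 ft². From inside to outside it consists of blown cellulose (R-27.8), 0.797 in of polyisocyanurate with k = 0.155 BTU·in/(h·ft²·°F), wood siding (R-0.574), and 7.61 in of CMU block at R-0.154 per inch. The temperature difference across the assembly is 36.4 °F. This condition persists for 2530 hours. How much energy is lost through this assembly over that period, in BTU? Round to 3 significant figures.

0.797/0.155 = 5.142
7.61 × 0.154 = 1.172
R_total = 27.8 + 5.142 + 0.574 + 1.172 = 34.69 ft²·°F·h/BTU
Q = 2160 × 36.4 / 34.69 = 2267 BTU/h
E = 2267 × 2530 = 5735000 BTU

5730000 BTU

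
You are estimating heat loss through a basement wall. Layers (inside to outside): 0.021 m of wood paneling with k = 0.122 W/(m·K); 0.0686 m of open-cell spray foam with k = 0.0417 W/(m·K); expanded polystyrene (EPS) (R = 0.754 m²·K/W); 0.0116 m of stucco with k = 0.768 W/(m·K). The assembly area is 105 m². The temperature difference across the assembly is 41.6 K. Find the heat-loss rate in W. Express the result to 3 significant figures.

1690 W

0.021/0.122 = 0.1721
0.0686/0.0417 = 1.645
0.0116/0.768 = 0.0151
R_total = 0.1721 + 1.645 + 0.754 + 0.0151 = 2.586 m²·K/W
Q = A·ΔT/R = 105 × 41.6 / 2.586 = 1689 W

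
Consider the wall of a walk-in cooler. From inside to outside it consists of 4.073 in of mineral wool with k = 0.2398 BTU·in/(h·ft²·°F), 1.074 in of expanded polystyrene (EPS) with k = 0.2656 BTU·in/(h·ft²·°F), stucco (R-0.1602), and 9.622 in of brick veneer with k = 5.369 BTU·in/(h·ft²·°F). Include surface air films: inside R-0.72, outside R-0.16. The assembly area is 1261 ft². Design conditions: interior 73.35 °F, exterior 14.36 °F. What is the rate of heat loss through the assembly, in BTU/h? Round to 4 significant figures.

4.073/0.2398 = 16.985
1.074/0.2656 = 4.0437
9.622/5.369 = 1.7921
R_total = 0.72 + 16.985 + 4.0437 + 0.1602 + 1.7921 + 0.16 = 23.861 ft²·°F·h/BTU
Q = A·ΔT/R = 1261 × (73.35 − 14.36) / 23.861 = 3117.5 BTU/h

3117 BTU/h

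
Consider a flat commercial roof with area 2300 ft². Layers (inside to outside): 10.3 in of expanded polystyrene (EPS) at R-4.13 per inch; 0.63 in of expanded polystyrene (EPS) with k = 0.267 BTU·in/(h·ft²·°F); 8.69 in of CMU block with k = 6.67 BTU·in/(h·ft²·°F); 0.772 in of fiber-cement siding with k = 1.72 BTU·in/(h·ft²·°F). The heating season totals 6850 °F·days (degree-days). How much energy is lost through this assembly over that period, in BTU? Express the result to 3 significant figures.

10.3 × 4.13 = 42.54
0.63/0.267 = 2.36
8.69/6.67 = 1.303
0.772/1.72 = 0.4488
R_total = 42.54 + 2.36 + 1.303 + 0.4488 = 46.65 ft²·°F·h/BTU
E = A × HDD × 24 / R = 2300 × 6850 × 24 / 46.65 = 8105000 BTU

8110000 BTU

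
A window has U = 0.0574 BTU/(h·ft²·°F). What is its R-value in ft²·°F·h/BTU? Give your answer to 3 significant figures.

17.4 ft²·°F·h/BTU

R = 1/U = 1/0.0574 = 17.42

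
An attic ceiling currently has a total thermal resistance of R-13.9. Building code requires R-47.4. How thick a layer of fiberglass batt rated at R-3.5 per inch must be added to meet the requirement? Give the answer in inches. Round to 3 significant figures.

ΔR = 47.4 − 13.9 = 33.5 ft²·°F·h/BTU
L = ΔR / (R/in) = 33.5/3.5 = 9.571 in

9.57 in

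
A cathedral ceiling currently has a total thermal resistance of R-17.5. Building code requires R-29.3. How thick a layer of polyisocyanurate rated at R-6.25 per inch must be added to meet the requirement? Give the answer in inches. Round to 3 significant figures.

ΔR = 29.3 − 17.5 = 11.8 ft²·°F·h/BTU
L = ΔR / (R/in) = 11.8/6.25 = 1.888 in

1.89 in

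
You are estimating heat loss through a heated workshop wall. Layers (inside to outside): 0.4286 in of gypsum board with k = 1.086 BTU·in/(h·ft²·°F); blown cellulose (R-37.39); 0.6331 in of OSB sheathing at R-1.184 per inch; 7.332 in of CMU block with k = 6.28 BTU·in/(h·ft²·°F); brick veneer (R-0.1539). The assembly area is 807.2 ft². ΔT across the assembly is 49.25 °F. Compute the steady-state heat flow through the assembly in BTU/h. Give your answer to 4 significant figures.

997.5 BTU/h

0.4286/1.086 = 0.39466
0.6331 × 1.184 = 0.74959
7.332/6.28 = 1.1675
R_total = 0.39466 + 37.39 + 0.74959 + 1.1675 + 0.1539 = 39.856 ft²·°F·h/BTU
Q = A·ΔT/R = 807.2 × 49.25 / 39.856 = 997.46 BTU/h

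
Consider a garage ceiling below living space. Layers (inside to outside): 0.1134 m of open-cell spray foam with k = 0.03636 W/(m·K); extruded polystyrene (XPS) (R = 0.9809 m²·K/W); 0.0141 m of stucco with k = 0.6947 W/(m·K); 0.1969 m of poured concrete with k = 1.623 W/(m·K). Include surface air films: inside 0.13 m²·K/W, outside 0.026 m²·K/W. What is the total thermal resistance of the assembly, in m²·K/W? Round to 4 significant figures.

0.1134/0.03636 = 3.1188
0.0141/0.6947 = 0.020297
0.1969/1.623 = 0.12132
R_total = 0.13 + 3.1188 + 0.9809 + 0.020297 + 0.12132 + 0.026 = 4.3973 m²·K/W

4.397 m²·K/W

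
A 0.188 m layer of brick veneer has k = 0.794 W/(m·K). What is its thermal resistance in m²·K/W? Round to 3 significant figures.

R = L/k = 0.188/0.794 = 0.2368 m²·K/W

0.237 m²·K/W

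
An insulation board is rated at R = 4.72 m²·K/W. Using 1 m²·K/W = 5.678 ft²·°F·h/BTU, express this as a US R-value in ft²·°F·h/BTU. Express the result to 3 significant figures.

26.8 ft²·°F·h/BTU

R_US = 4.72 × 5.678 = 26.8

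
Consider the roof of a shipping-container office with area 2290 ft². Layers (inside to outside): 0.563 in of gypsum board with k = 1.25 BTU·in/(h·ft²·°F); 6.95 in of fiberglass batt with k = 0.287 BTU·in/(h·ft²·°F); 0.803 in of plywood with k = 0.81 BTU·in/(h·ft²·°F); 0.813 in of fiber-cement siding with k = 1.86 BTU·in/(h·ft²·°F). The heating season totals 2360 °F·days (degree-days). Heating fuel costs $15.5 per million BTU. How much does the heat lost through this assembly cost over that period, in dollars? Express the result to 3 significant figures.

0.563/1.25 = 0.4504
6.95/0.287 = 24.22
0.803/0.81 = 0.9914
0.813/1.86 = 0.4371
R_total = 0.4504 + 24.22 + 0.9914 + 0.4371 = 26.09 ft²·°F·h/BTU
E = A × HDD × 24 / R = 2290 × 2360 × 24 / 26.09 = 4971000 BTU
Cost = 4971000/10⁶ × 15.5 = $77.04

77.0 dollars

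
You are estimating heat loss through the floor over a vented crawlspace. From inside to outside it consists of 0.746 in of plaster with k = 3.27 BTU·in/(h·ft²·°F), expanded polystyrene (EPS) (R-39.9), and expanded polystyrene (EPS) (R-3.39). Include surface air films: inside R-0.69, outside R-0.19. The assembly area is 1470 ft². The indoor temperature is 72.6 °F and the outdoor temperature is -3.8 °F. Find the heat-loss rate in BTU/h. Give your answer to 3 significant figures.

2530 BTU/h

0.746/3.27 = 0.2281
R_total = 0.69 + 0.2281 + 39.9 + 3.39 + 0.19 = 44.4 ft²·°F·h/BTU
Q = A·ΔT/R = 1470 × (72.6 − (-3.8)) / 44.4 = 2530 BTU/h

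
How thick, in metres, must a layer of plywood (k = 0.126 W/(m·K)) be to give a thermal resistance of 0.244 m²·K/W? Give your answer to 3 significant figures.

L = R·k = 0.244 × 0.126 = 0.03074 m

0.0307 m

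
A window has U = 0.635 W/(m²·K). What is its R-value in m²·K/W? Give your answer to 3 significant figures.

1.57 m²·K/W

R = 1/U = 1/0.635 = 1.575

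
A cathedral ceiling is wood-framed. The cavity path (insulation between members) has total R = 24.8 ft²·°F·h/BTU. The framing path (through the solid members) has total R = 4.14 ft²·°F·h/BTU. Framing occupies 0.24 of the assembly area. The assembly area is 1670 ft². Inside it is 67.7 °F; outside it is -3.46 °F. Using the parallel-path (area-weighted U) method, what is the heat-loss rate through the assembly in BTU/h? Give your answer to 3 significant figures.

U_eff = 0.76/24.8 + 0.24/4.14 = 0.03065 + 0.05797 = 0.08862
R_eff = 1/U_eff = 11.28 ft²·°F·h/BTU
Q = 1670 × (67.7 − (-3.46)) / 11.28 = 10530 BTU/h

10500 BTU/h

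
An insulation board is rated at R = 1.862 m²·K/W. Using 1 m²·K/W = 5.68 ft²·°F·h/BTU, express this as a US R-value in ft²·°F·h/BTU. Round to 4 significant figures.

R_US = 1.862 × 5.68 = 10.576

10.58 ft²·°F·h/BTU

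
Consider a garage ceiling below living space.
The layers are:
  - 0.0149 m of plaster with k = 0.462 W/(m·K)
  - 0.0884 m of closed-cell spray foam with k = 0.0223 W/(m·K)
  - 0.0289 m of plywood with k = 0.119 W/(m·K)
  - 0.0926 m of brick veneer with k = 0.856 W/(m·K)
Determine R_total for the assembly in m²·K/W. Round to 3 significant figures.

0.0149/0.462 = 0.03225
0.0884/0.0223 = 3.964
0.0289/0.119 = 0.2429
0.0926/0.856 = 0.1082
R_total = 0.03225 + 3.964 + 0.2429 + 0.1082 = 4.347 m²·K/W

4.35 m²·K/W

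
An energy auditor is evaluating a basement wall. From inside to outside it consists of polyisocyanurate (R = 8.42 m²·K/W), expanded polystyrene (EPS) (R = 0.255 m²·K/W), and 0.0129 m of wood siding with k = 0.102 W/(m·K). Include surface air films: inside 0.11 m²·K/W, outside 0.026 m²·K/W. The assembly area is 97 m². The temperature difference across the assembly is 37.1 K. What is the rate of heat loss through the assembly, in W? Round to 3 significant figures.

403 W

0.0129/0.102 = 0.1265
R_total = 0.11 + 8.42 + 0.255 + 0.1265 + 0.026 = 8.937 m²·K/W
Q = A·ΔT/R = 97 × 37.1 / 8.937 = 402.7 W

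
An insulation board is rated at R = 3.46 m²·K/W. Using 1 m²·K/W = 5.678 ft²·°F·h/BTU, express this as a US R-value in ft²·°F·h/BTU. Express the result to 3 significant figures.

R_US = 3.46 × 5.678 = 19.65

19.6 ft²·°F·h/BTU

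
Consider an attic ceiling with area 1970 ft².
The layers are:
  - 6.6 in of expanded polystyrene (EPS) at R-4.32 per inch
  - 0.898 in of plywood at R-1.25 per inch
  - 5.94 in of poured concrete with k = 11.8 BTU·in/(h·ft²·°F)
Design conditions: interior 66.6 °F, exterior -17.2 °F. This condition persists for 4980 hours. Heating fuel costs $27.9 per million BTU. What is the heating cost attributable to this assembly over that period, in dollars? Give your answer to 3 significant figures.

761 dollars

6.6 × 4.32 = 28.51
0.898 × 1.25 = 1.123
5.94/11.8 = 0.5034
R_total = 28.51 + 1.123 + 0.5034 = 30.14 ft²·°F·h/BTU
Q = 1970 × (66.6 − (-17.2)) / 30.14 = 5478 BTU/h
E = 5478 × 4980 = 27280000 BTU
Cost = 27280000/10⁶ × 27.9 = $761.1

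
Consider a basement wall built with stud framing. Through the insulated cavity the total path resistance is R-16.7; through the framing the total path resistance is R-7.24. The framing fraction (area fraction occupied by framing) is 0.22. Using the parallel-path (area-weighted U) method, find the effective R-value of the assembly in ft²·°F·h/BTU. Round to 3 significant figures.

U_eff = 0.78/16.7 + 0.22/7.24 = 0.04671 + 0.03039 = 0.07709
R_eff = 1/U_eff = 12.97 ft²·°F·h/BTU

13.0 ft²·°F·h/BTU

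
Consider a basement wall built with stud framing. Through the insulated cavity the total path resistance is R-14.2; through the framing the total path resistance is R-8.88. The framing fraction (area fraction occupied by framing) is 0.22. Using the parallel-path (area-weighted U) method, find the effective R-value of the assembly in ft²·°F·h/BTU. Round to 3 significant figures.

12.5 ft²·°F·h/BTU

U_eff = 0.78/14.2 + 0.22/8.88 = 0.05493 + 0.02477 = 0.0797
R_eff = 1/U_eff = 12.55 ft²·°F·h/BTU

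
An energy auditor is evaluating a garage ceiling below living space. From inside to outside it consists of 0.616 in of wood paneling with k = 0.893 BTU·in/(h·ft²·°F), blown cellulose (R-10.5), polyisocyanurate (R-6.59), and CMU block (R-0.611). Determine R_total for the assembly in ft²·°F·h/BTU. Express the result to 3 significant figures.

18.4 ft²·°F·h/BTU

0.616/0.893 = 0.6898
R_total = 0.6898 + 10.5 + 6.59 + 0.611 = 18.39 ft²·°F·h/BTU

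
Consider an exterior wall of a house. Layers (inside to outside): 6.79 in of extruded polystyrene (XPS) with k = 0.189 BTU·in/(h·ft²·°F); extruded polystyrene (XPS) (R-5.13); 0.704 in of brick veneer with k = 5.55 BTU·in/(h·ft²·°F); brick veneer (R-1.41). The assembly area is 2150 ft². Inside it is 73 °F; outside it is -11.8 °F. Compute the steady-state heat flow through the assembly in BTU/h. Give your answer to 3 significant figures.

6.79/0.189 = 35.93
0.704/5.55 = 0.1268
R_total = 35.93 + 5.13 + 0.1268 + 1.41 = 42.59 ft²·°F·h/BTU
Q = A·ΔT/R = 2150 × (73 − (-11.8)) / 42.59 = 4281 BTU/h

4280 BTU/h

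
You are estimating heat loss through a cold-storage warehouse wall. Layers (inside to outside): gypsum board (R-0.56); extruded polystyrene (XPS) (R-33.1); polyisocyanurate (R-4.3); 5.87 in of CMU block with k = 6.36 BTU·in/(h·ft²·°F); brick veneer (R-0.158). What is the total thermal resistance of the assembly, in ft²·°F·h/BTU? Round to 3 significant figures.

5.87/6.36 = 0.923
R_total = 0.56 + 33.1 + 4.3 + 0.923 + 0.158 = 39.04 ft²·°F·h/BTU

39.0 ft²·°F·h/BTU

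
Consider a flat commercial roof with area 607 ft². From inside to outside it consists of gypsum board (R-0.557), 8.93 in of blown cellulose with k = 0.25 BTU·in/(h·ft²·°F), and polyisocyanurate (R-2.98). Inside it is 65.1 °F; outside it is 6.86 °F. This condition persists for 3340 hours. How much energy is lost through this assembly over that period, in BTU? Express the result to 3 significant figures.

3010000 BTU

8.93/0.25 = 35.72
R_total = 0.557 + 35.72 + 2.98 = 39.26 ft²·°F·h/BTU
Q = 607 × (65.1 − 6.86) / 39.26 = 900.5 BTU/h
E = 900.5 × 3340 = 3008000 BTU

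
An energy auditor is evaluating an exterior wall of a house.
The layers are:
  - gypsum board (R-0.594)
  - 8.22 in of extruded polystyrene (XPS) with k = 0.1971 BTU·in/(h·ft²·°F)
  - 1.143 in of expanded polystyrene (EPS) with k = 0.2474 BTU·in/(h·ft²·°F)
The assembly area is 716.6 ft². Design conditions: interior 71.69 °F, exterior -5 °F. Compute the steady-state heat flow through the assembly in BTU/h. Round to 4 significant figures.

1171 BTU/h

8.22/0.1971 = 41.705
1.143/0.2474 = 4.62
R_total = 0.594 + 41.705 + 4.62 = 46.919 ft²·°F·h/BTU
Q = A·ΔT/R = 716.6 × (71.69 − (-5)) / 46.919 = 1171.3 BTU/h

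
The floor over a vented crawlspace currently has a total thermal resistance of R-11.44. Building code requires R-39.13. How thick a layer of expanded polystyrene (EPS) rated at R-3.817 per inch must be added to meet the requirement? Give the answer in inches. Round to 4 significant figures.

ΔR = 39.13 − 11.44 = 27.69 ft²·°F·h/BTU
L = ΔR / (R/in) = 27.69/3.817 = 7.2544 in

7.254 in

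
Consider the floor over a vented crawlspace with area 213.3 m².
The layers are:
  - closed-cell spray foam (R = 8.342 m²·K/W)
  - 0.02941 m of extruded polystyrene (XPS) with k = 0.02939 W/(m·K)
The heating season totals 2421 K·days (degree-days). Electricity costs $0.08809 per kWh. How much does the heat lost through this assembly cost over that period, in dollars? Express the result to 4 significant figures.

0.02941/0.02939 = 1.0007
R_total = 8.342 + 1.0007 = 9.3427 m²·K/W
E = A × HDD × 24 / R / 1000 = 213.3 × 2421 × 24 / 9.3427 / 1000 = 1326.6 kWh
Cost = 1326.6 × 0.08809 = $116.86

116.9 dollars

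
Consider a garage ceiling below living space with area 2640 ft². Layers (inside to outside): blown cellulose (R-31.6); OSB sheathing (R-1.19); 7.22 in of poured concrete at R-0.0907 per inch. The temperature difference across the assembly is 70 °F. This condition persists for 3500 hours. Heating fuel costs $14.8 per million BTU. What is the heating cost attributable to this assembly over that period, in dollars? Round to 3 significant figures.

7.22 × 0.0907 = 0.6549
R_total = 31.6 + 1.19 + 0.6549 = 33.44 ft²·°F·h/BTU
Q = 2640 × 70 / 33.44 = 5526 BTU/h
E = 5526 × 3500 = 19340000 BTU
Cost = 19340000/10⁶ × 14.8 = $286.2

286 dollars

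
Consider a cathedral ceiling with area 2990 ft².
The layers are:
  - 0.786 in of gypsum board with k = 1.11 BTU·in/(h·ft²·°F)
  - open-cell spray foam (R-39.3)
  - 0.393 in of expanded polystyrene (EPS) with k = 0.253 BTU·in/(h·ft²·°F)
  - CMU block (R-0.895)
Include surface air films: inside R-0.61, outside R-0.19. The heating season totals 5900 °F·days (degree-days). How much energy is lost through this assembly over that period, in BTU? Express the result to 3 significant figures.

9790000 BTU

0.786/1.11 = 0.7081
0.393/0.253 = 1.553
R_total = 0.61 + 0.7081 + 39.3 + 1.553 + 0.895 + 0.19 = 43.26 ft²·°F·h/BTU
E = A × HDD × 24 / R = 2990 × 5900 × 24 / 43.26 = 9788000 BTU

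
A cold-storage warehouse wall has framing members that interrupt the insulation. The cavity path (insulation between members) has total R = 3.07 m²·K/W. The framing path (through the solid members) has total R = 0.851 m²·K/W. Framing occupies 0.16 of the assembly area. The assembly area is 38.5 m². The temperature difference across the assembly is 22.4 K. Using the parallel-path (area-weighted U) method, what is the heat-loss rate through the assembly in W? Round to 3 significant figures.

U_eff = 0.84/3.07 + 0.16/0.851 = 0.2736 + 0.188 = 0.4616
R_eff = 1/U_eff = 2.166 m²·K/W
Q = 38.5 × 22.4 / 2.166 = 398.1 W

398 W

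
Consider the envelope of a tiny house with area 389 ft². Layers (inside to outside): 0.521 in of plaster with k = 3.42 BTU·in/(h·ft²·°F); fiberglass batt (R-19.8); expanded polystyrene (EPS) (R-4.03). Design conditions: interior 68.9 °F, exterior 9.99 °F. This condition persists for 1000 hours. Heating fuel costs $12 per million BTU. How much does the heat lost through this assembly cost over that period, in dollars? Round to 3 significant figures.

11.5 dollars

0.521/3.42 = 0.1523
R_total = 0.1523 + 19.8 + 4.03 = 23.98 ft²·°F·h/BTU
Q = 389 × (68.9 − 9.99) / 23.98 = 955.5 BTU/h
E = 955.5 × 1000 = 955500 BTU
Cost = 955500/10⁶ × 12 = $11.47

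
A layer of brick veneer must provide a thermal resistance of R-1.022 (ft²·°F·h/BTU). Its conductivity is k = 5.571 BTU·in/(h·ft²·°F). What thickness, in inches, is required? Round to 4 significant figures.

5.694 in

L = R × k = 1.022 × 5.571 = 5.6936 in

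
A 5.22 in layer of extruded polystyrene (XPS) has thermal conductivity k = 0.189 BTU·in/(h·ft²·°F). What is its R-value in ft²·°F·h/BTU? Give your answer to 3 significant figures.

R = L/k = 5.22/0.189 = 27.62 ft²·°F·h/BTU

27.6 ft²·°F·h/BTU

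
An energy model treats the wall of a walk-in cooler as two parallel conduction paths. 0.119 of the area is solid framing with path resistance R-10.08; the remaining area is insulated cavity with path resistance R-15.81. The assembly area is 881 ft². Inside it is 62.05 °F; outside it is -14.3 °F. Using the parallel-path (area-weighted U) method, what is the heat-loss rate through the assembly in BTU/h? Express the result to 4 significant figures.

U_eff = 0.881/15.81 + 0.119/10.08 = 0.055724 + 0.011806 = 0.06753
R_eff = 1/U_eff = 14.808 ft²·°F·h/BTU
Q = 881 × (62.05 − (-14.3)) / 14.808 = 4542.3 BTU/h

4542 BTU/h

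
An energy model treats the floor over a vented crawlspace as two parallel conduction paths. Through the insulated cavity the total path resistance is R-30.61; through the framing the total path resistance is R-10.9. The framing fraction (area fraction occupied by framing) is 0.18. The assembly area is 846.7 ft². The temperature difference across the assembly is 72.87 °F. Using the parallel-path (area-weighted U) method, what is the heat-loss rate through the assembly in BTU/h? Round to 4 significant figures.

2672 BTU/h

U_eff = 0.82/30.61 + 0.18/10.9 = 0.026789 + 0.016514 = 0.043302
R_eff = 1/U_eff = 23.093 ft²·°F·h/BTU
Q = 846.7 × 72.87 / 23.093 = 2671.7 BTU/h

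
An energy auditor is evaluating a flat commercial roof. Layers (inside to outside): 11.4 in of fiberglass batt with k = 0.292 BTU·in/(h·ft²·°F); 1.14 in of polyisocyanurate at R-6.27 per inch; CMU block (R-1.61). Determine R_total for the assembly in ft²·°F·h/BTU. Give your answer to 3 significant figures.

47.8 ft²·°F·h/BTU

11.4/0.292 = 39.04
1.14 × 6.27 = 7.148
R_total = 39.04 + 7.148 + 1.61 = 47.8 ft²·°F·h/BTU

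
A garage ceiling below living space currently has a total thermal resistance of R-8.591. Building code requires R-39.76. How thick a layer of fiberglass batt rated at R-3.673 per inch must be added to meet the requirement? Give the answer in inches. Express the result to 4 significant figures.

8.486 in

ΔR = 39.76 − 8.591 = 31.169 ft²·°F·h/BTU
L = ΔR / (R/in) = 31.169/3.673 = 8.486 in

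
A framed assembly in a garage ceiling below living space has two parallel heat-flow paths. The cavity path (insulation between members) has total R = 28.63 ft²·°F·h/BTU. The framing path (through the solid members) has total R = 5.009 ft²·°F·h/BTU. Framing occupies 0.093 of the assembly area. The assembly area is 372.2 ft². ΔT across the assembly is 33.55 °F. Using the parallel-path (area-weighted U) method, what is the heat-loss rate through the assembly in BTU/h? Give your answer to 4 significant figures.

U_eff = 0.907/28.63 + 0.093/5.009 = 0.03168 + 0.018567 = 0.050247
R_eff = 1/U_eff = 19.902 ft²·°F·h/BTU
Q = 372.2 × 33.55 / 19.902 = 627.45 BTU/h

627.4 BTU/h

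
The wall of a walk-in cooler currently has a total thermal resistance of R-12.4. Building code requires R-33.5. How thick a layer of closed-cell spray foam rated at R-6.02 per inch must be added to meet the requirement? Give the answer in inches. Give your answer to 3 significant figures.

ΔR = 33.5 − 12.4 = 21.1 ft²·°F·h/BTU
L = ΔR / (R/in) = 21.1/6.02 = 3.505 in

3.50 in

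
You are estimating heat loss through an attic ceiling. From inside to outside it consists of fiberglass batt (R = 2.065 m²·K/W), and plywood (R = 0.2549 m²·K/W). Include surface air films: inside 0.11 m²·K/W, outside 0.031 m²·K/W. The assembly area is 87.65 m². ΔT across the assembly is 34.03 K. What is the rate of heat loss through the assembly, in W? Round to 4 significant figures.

R_total = 0.11 + 2.065 + 0.2549 + 0.031 = 2.4609 m²·K/W
Q = A·ΔT/R = 87.65 × 34.03 / 2.4609 = 1212 W

1212 W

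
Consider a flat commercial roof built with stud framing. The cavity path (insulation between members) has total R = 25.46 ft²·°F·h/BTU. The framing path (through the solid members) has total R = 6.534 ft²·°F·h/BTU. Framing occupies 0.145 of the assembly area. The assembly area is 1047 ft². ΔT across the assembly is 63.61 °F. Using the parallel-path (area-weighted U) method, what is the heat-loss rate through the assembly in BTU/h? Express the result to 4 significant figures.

U_eff = 0.855/25.46 + 0.145/6.534 = 0.033582 + 0.022192 = 0.055774
R_eff = 1/U_eff = 17.93 ft²·°F·h/BTU
Q = 1047 × 63.61 / 17.93 = 3714.5 BTU/h

3715 BTU/h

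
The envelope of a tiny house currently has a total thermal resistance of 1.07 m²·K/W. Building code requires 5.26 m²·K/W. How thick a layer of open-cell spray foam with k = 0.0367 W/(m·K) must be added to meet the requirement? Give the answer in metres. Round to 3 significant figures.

0.154 m

ΔR = 5.26 − 1.07 = 4.19 m²·K/W
L = ΔR × k = 4.19 × 0.0367 = 0.1538 m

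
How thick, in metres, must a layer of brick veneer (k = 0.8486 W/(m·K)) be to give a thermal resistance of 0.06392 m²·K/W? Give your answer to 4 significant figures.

L = R·k = 0.06392 × 0.8486 = 0.054243 m

0.05424 m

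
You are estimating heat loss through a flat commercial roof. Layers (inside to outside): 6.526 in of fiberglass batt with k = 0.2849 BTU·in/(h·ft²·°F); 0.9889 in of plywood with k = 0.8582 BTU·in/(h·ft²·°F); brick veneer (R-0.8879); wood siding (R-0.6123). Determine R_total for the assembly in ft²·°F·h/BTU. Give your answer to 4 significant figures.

6.526/0.2849 = 22.906
0.9889/0.8582 = 1.1523
R_total = 22.906 + 1.1523 + 0.8879 + 0.6123 = 25.559 ft²·°F·h/BTU

25.56 ft²·°F·h/BTU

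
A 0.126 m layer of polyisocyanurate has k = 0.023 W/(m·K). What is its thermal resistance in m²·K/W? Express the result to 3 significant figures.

R = L/k = 0.126/0.023 = 5.478 m²·K/W

5.48 m²·K/W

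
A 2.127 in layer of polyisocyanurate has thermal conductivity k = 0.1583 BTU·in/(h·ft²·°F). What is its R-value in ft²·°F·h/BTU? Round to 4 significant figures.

R = L/k = 2.127/0.1583 = 13.437 ft²·°F·h/BTU

13.44 ft²·°F·h/BTU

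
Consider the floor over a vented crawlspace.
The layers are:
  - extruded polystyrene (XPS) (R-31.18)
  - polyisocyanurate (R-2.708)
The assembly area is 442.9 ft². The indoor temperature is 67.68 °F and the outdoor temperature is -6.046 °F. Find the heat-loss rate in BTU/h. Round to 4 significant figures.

963.6 BTU/h

R_total = 31.18 + 2.708 = 33.888 ft²·°F·h/BTU
Q = A·ΔT/R = 442.9 × (67.68 − (-6.046)) / 33.888 = 963.56 BTU/h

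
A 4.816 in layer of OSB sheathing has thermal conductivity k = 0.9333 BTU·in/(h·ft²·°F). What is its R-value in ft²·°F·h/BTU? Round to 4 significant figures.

5.160 ft²·°F·h/BTU

R = L/k = 4.816/0.9333 = 5.1602 ft²·°F·h/BTU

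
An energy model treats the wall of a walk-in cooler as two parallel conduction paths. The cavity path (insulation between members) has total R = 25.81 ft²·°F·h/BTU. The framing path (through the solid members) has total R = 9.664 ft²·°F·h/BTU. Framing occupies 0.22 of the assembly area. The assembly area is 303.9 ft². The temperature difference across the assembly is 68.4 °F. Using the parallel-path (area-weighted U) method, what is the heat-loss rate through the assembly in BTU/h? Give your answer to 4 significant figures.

U_eff = 0.78/25.81 + 0.22/9.664 = 0.030221 + 0.022765 = 0.052986
R_eff = 1/U_eff = 18.873 ft²·°F·h/BTU
Q = 303.9 × 68.4 / 18.873 = 1101.4 BTU/h

1101 BTU/h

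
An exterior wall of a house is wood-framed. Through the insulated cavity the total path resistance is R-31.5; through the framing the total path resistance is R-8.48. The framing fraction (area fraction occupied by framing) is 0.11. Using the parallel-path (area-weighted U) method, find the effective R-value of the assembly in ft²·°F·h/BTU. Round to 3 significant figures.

24.3 ft²·°F·h/BTU

U_eff = 0.89/31.5 + 0.11/8.48 = 0.02825 + 0.01297 = 0.04123
R_eff = 1/U_eff = 24.26 ft²·°F·h/BTU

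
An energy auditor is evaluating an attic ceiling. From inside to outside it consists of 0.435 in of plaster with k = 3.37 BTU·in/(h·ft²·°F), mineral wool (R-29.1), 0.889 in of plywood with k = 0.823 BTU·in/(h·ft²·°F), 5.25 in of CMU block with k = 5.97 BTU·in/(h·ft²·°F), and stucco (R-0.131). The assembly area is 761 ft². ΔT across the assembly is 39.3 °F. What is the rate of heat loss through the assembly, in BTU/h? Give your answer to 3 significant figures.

0.435/3.37 = 0.1291
0.889/0.823 = 1.08
5.25/5.97 = 0.8794
R_total = 0.1291 + 29.1 + 1.08 + 0.8794 + 0.131 = 31.32 ft²·°F·h/BTU
Q = A·ΔT/R = 761 × 39.3 / 31.32 = 954.9 BTU/h

955 BTU/h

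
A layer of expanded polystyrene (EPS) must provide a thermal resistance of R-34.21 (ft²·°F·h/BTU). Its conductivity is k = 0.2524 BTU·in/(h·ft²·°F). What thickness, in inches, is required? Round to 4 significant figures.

8.635 in

L = R × k = 34.21 × 0.2524 = 8.6346 in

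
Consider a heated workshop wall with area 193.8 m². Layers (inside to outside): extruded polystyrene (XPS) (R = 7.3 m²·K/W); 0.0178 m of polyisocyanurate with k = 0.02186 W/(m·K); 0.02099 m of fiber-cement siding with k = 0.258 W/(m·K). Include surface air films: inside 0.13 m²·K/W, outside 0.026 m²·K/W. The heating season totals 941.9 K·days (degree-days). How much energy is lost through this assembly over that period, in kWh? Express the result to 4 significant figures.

524.6 kWh

0.0178/0.02186 = 0.81427
0.02099/0.258 = 0.081357
R_total = 0.13 + 7.3 + 0.81427 + 0.081357 + 0.026 = 8.3516 m²·K/W
E = A × HDD × 24 / R / 1000 = 193.8 × 941.9 × 24 / 8.3516 / 1000 = 524.56 kWh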